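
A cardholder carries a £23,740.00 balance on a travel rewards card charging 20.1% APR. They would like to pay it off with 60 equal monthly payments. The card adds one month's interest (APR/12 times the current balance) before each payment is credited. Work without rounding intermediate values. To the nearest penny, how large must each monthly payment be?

£630.29

Monthly rate r = 20.1%/12 = 1.675% = 0.01675.
Level-payment amortization: P = B₀·r / (1 − (1+r)^(−n)) = 23740.00·0.01675 / (1 − 1.01675^(−60)).
Denominator 1 − (1+r)^(−60) = 0.630895674.
P = 397.645 / 0.630895674 ≈ 630.29.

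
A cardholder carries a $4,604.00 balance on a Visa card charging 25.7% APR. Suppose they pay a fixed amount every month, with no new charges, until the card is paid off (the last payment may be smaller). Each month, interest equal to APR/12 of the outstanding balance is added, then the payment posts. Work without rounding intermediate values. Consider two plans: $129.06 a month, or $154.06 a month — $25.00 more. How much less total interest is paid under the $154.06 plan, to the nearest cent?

Monthly rate r = 25.7%/12 = 2.14167% = 0.0214167.
At $129.06/mo: n = ⌈−ln(1 − rB₀/P)/ln(1+r)⌉ = 69 payments (last $18.33); total interest = total paid − $4,604.00 = $4,190.41.
At $154.06/mo: 49 payments (last $33.54); total interest $2,824.42.
Interest saved = $4,190.41 − $2,824.42 = $1,365.99.

$1,365.99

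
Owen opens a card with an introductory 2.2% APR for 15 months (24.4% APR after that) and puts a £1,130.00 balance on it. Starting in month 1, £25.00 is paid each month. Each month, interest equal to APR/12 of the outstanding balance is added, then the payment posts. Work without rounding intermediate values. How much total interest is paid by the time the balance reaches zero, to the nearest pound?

£499

Promo months 1–15 at r₀ = 2.2%/12 = 0.00183333; months 16+ at r₁ = 24.4%/12 = 0.0203333.
After month 15: iterate B ← B·(1+r₀) − £25.00 for 15 months → £781.63.
Then at r₁ with £25.00/mo: n₂ = −ln(1 − r₁·B/P)/ln(1+r₁) ≈ 50.17 → 51 more payments.
Total paid = 65·£25.00 + £4.22 = £1,629.22; interest = £1,629.22 − £1,130.00 = £499.22.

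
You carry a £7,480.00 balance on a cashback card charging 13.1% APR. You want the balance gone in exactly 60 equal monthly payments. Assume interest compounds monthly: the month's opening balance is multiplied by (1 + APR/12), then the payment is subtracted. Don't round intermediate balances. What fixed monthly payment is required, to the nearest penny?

£170.58

Monthly rate r = 13.1%/12 = 1.09167% = 0.0109167.
Level-payment amortization: P = B₀·r / (1 − (1+r)^(−n)) = 7480.00·0.0109167 / (1 − 1.01092^(−60)).
Denominator 1 − (1+r)^(−60) = 0.478710954.
P = 81.6567 / 0.478710954 ≈ 170.58.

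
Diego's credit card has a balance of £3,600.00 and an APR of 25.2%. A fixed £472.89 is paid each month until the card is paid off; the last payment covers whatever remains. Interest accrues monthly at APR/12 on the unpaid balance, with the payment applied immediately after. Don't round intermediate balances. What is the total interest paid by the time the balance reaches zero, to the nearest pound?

£365

Monthly rate r = 25.2%/12 = 2.1% = 0.021.
Payoff takes n = ⌈−ln(1 − rB₀/P)/ln(1+r)⌉ = ⌈8.382⌉ = 9 payments; the last is £181.74.
Total paid = 8·£472.89 + £181.74 = £3,964.86.
Total interest = total paid − principal = £3,964.86 − £3,600.00 = £364.86.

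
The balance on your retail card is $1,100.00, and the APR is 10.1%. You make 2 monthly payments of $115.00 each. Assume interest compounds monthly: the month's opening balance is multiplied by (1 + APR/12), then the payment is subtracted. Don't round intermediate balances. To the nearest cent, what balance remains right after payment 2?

$887.63

Monthly rate r = 10.1%/12 = 0.841667% = 0.00841667.
Each month: B ← B·(1+r) − $115.00.
Month 1: interest $9.26; balance after payment $994.26.
Month 2: interest $8.37; balance after payment $887.63.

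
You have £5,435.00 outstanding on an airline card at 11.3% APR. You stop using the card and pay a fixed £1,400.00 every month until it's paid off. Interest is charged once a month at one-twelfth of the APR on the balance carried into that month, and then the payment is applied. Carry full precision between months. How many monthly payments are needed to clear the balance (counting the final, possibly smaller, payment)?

4 payments

Monthly rate r = 11.3%/12 = 0.941667% = 0.00941667.
Recurrence: B ← B·(1+r) − £1,400.00.
Month 1: interest £51.18; balance after payment £4,086.18.
Month 2: interest £38.48; balance after payment £2,724.66.
Month 3: interest £25.66; balance after payment £1,350.31.
Month 4: interest £12.72; balance after payment £0.00.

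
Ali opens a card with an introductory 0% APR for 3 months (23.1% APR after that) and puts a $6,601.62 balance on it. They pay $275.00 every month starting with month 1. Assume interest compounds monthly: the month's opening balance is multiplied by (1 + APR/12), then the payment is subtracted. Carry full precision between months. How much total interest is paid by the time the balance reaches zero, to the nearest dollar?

$1,697

Promo months 1–3 at r₀ = 0%/12 = 0; months 4+ at r₁ = 23.1%/12 = 0.01925.
After month 3 (no interest yet): B = $6,601.62 − 3·$275.00 = $5,776.62.
Then at r₁ with $275.00/mo: n₂ = −ln(1 − r₁·B/P)/ln(1+r₁) ≈ 27.17 → 28 more payments.
Total paid = 30·$275.00 + $48.17 = $8,298.17; interest = $8,298.17 − $6,601.62 = $1,696.55.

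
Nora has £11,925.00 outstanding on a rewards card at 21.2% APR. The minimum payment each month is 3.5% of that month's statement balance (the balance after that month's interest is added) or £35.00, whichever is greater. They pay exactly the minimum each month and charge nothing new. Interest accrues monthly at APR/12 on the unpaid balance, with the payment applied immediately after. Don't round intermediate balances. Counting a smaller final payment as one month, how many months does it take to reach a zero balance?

Monthly rate r = 21.2%/12 = 1.76667% = 0.0176667.
While 3.5% of the post-interest balance exceeds £35.00, each month B ← (B·(1+r))·(1 − 0.035), i.e. B shrinks by the factor (1+r)·0.965 = 0.98205.
This holds for months 1–138. Entering month 139 the balance is £979.02; 3.5% of the post-interest balance is now below £35.00, so the flat £35.00 minimum applies from here.
From month 139 a fixed £35.00 at rate r clears £979.02 in 39 more payments. Total: 138 + 39 = 177 months.

177 months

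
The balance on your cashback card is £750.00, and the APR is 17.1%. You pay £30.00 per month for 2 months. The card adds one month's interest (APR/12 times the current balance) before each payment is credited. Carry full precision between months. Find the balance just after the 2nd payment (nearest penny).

Monthly rate r = 17.1%/12 = 1.425% = 0.01425.
Each month: B ← B·(1+r) − £30.00.
Month 1: interest £10.69; balance after payment £730.69.
Month 2: interest £10.41; balance after payment £711.10.

£711.10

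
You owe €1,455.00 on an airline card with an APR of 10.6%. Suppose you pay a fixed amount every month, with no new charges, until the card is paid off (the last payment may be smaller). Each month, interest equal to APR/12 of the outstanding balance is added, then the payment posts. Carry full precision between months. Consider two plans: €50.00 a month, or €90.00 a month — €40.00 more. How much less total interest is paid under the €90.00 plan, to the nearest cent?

€112.30

Monthly rate r = 10.6%/12 = 0.883333% = 0.00883333.
At €50.00/mo: n = ⌈−ln(1 − rB₀/P)/ln(1+r)⌉ = 34 payments (last €39.30); total interest = total paid − €1,455.00 = €234.30.
At €90.00/mo: 18 payments (last €47.00); total interest €122.00.
Interest saved = €234.30 − €122.00 = €112.30.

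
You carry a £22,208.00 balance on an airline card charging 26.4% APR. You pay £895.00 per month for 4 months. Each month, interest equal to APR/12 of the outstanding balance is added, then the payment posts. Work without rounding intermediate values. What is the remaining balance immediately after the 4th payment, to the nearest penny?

Monthly rate r = 26.4%/12 = 2.2% = 0.022.
Each month: B ← B·(1+r) − £895.00.
Month 1: interest £488.58; balance after payment £21,801.58.
Month 2: interest £479.63; balance after payment £21,386.21.
Month 3: interest £470.50; balance after payment £20,961.71.
Month 4: interest £461.16; balance after payment £20,527.86.

£20,527.86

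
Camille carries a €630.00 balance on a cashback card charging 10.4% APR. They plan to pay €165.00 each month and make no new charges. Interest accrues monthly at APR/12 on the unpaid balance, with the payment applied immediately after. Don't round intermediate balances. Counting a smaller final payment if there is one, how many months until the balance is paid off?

4 months

Monthly rate r = 10.4%/12 = 0.866667% = 0.00866667.
Recurrence: B ← B·(1+r) − €165.00.
Month 1: interest €5.46; balance after payment €470.46.
Month 2: interest €4.08; balance after payment €309.54.
Month 3: interest €2.68; balance after payment €147.22.
Month 4: interest €1.28; balance after payment €0.00.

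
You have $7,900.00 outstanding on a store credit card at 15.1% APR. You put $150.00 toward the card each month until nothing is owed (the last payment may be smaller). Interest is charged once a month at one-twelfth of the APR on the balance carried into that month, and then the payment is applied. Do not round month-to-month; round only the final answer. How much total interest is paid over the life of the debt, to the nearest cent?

$5,137.23

Monthly rate r = 15.1%/12 = 1.25833% = 0.0125833.
Payoff takes n = ⌈−ln(1 − rB₀/P)/ln(1+r)⌉ = ⌈86.914⌉ = 87 payments; the last is $137.23.
Total paid = 86·$150.00 + $137.23 = $13,037.23.
Total interest = total paid − principal = $13,037.23 − $7,900.00 = $5,137.23.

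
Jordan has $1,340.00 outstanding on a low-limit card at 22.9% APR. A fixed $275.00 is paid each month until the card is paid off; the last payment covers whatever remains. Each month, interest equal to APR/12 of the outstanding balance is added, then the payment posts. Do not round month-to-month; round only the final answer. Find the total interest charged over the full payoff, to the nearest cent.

Monthly rate r = 22.9%/12 = 1.90833% = 0.0190833.
Payoff takes n = ⌈−ln(1 − rB₀/P)/ln(1+r)⌉ = ⌈5.163⌉ = 6 payments; the last is $45.19.
Total paid = 5·$275.00 + $45.19 = $1,420.19.
Total interest = total paid − principal = $1,420.19 − $1,340.00 = $80.19.

$80.19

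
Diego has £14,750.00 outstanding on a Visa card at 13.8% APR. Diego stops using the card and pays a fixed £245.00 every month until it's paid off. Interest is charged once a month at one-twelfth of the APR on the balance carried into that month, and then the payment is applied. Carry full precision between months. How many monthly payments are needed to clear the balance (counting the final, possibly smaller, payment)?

104 payments

Monthly rate r = 13.8%/12 = 1.15% = 0.0115.
Recurrence: B ← B·(1+r) − £245.00.
Month 1: interest £169.62; balance after payment £14,674.62.
Month 2: interest £168.76; balance after payment £14,598.38.
Closed form: n = −ln(1 − rB₀/P)/ln(1+r) = −ln(0.30765)/ln(1.0115) ≈ 103.091, so the balance reaches zero during payment 104.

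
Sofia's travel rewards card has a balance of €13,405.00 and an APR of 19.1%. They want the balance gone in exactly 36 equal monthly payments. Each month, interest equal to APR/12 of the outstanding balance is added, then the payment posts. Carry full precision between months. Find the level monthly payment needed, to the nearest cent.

Monthly rate r = 19.1%/12 = 1.59167% = 0.0159167.
Level-payment amortization: P = B₀·r / (1 − (1+r)^(−n)) = 13405.00·0.0159167 / (1 − 1.01592^(−36)).
Denominator 1 − (1+r)^(−36) = 0.433618666.
P = 213.363 / 0.433618666 ≈ 492.05.

€492.05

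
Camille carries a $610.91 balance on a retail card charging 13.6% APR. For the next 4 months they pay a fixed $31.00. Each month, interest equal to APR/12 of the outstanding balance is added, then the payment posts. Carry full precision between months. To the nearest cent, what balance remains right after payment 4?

Monthly rate r = 13.6%/12 = 1.13333% = 0.0113333.
Each month: B ← B·(1+r) − $31.00.
Month 1: interest $6.92; balance after payment $586.83.
Month 2: interest $6.65; balance after payment $562.48.
Month 3: interest $6.37; balance after payment $537.86.
Month 4: interest $6.10; balance after payment $512.95.

$512.95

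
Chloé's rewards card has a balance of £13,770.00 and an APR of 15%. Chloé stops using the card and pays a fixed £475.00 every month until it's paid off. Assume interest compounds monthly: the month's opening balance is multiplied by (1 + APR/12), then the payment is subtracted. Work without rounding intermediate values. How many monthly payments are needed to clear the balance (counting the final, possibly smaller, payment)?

37 payments

Monthly rate r = 15%/12 = 1.25% = 0.0125.
Recurrence: B ← B·(1+r) − £475.00.
Month 1: interest £172.12; balance after payment £13,467.12.
Month 2: interest £168.34; balance after payment £13,160.46.
Closed form: n = −ln(1 − rB₀/P)/ln(1+r) = −ln(0.63763)/ln(1.0125) ≈ 36.224, so the balance reaches zero during payment 37.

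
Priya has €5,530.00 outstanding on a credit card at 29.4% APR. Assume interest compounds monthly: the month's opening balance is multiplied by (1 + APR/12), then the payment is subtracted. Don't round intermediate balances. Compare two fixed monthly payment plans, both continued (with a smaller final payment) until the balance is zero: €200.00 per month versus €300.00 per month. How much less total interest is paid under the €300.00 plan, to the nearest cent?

Monthly rate r = 29.4%/12 = 2.45% = 0.0245.
At €200.00/mo: n = ⌈−ln(1 − rB₀/P)/ln(1+r)⌉ = 47 payments (last €149.22); total interest = total paid − €5,530.00 = €3,819.22.
At €300.00/mo: 25 payments (last €246.78); total interest €1,916.78.
Interest saved = €3,819.22 − €1,916.78 = €1,902.44.

€1,902.44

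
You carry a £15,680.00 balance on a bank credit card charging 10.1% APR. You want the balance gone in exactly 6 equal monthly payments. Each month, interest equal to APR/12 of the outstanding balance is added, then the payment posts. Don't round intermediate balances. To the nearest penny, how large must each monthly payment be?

£2,690.86

Monthly rate r = 10.1%/12 = 0.841667% = 0.00841667.
Level-payment amortization: P = B₀·r / (1 − (1+r)^(−n)) = 15680.00·0.00841667 / (1 − 1.00842^(−6)).
Denominator 1 − (1+r)^(−6) = 0.0490451217.
P = 131.973 / 0.0490451217 ≈ 2690.86.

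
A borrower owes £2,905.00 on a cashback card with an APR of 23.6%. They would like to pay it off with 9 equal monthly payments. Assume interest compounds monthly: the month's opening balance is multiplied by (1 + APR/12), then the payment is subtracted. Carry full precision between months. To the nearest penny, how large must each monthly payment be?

£355.34

Monthly rate r = 23.6%/12 = 1.96667% = 0.0196667.
Level-payment amortization: P = B₀·r / (1 − (1+r)^(−n)) = 2905.00·0.0196667 / (1 − 1.01967^(−9)).
Denominator 1 − (1+r)^(−9) = 0.160779663.
P = 57.1317 / 0.160779663 ≈ 355.34.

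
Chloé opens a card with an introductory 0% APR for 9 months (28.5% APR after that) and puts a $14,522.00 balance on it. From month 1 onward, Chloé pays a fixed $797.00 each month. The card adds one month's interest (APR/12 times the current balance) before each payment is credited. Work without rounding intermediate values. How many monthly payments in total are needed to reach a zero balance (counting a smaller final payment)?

Promo months 1–9 at r₀ = 0%/12 = 0; months 10+ at r₁ = 28.5%/12 = 0.02375.
After month 9 (no interest yet): B = $14,522.00 − 9·$797.00 = $7,349.00.
Then at r₁ with $797.00/mo: n₂ = −ln(1 − r₁·B/P)/ln(1+r₁) ≈ 10.53 → 11 more payments.

20 months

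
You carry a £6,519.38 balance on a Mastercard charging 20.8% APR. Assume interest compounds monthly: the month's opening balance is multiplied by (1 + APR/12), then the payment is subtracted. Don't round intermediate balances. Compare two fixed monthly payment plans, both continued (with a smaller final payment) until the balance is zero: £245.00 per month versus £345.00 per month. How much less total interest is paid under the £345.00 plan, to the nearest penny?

£850.78

Monthly rate r = 20.8%/12 = 1.73333% = 0.0173333.
At £245.00/mo: n = ⌈−ln(1 − rB₀/P)/ln(1+r)⌉ = 36 payments (last £242.49); total interest = total paid − £6,519.38 = £2,298.11.
At £345.00/mo: 24 payments (last £31.71); total interest £1,447.33.
Interest saved = £2,298.11 − £1,447.33 = £850.78.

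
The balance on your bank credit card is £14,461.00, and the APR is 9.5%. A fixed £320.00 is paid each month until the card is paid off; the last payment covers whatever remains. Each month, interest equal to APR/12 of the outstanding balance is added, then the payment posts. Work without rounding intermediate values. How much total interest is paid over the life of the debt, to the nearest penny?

£3,508.03

Monthly rate r = 9.5%/12 = 0.791667% = 0.00791667.
Payoff takes n = ⌈−ln(1 − rB₀/P)/ln(1+r)⌉ = ⌈56.153⌉ = 57 payments; the last is £49.03.
Total paid = 56·£320.00 + £49.03 = £17,969.03.
Total interest = total paid − principal = £17,969.03 − £14,461.00 = £3,508.03.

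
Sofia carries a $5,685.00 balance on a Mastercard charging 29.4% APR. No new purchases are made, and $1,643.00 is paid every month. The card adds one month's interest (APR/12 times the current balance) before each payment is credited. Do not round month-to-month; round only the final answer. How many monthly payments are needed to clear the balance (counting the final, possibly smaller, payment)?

Monthly rate r = 29.4%/12 = 2.45% = 0.0245.
Recurrence: B ← B·(1+r) − $1,643.00.
Month 1: interest $139.28; balance after payment $4,181.28.
Month 2: interest $102.44; balance after payment $2,640.72.
Month 3: interest $64.70; balance after payment $1,062.42.
Month 4: interest $26.03; balance after payment $0.00.

4 months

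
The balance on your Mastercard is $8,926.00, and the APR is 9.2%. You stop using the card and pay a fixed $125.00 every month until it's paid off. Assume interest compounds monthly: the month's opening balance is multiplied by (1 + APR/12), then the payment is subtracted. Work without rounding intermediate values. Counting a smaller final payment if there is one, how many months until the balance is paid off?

Monthly rate r = 9.2%/12 = 0.766667% = 0.00766667.
Recurrence: B ← B·(1+r) − $125.00.
Month 1: interest $68.43; balance after payment $8,869.43.
Month 2: interest $68.00; balance after payment $8,812.43.
Closed form: n = −ln(1 − rB₀/P)/ln(1+r) = −ln(0.45254)/ln(1.00767) ≈ 103.815, so the balance reaches zero during payment 104.

104 months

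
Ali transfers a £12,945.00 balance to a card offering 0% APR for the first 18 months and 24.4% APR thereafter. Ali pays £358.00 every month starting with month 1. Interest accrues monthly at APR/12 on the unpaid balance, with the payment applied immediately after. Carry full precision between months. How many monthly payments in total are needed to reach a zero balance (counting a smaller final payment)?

Promo months 1–18 at r₀ = 0%/12 = 0; months 19+ at r₁ = 24.4%/12 = 0.0203333.
After month 18 (no interest yet): B = £12,945.00 − 18·£358.00 = £6,501.00.
Then at r₁ with £358.00/mo: n₂ = −ln(1 − r₁·B/P)/ln(1+r₁) ≈ 22.89 → 23 more payments.

41 months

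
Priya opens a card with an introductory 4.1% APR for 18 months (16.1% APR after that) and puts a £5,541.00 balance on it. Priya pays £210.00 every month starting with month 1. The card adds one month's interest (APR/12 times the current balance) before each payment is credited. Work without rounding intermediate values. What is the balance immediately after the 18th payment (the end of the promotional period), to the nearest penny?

£2,000.05

Promo months 1–18 at r₀ = 4.1%/12 = 0.00341667; months 19+ at r₁ = 16.1%/12 = 0.0134167.
After month 18: iterate B ← B·(1+r₀) − £210.00 for 18 months → £2,000.05.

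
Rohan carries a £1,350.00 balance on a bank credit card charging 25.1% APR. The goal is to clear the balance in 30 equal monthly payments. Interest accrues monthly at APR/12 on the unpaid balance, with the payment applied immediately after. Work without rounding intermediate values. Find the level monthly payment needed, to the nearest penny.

£61.04

Monthly rate r = 25.1%/12 = 2.09167% = 0.0209167.
Level-payment amortization: P = B₀·r / (1 − (1+r)^(−n)) = 1350.00·0.0209167 / (1 − 1.02092^(−30)).
Denominator 1 − (1+r)^(−30) = 0.462608014.
P = 28.2375 / 0.462608014 ≈ 61.04.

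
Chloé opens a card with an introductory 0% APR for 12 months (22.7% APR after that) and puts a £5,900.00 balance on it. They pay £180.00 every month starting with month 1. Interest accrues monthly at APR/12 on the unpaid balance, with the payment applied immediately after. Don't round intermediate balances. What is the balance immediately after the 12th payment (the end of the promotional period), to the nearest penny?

£3,740.00

Promo months 1–12 at r₀ = 0%/12 = 0; months 13+ at r₁ = 22.7%/12 = 0.0189167.
After month 12 (no interest yet): B = £5,900.00 − 12·£180.00 = £3,740.00.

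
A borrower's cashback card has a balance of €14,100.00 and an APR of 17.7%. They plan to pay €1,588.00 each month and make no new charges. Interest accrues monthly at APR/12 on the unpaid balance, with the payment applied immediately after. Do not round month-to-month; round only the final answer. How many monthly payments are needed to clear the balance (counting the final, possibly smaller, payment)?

Monthly rate r = 17.7%/12 = 1.475% = 0.01475.
Recurrence: B ← B·(1+r) − €1,588.00.
Month 1: interest €207.97; balance after payment €12,719.98.
Month 2: interest €187.62; balance after payment €11,319.59.
Closed form: n = −ln(1 − rB₀/P)/ln(1+r) = −ln(0.86903)/ln(1.01475) ≈ 9.587, so the balance reaches zero during payment 10.

10 payments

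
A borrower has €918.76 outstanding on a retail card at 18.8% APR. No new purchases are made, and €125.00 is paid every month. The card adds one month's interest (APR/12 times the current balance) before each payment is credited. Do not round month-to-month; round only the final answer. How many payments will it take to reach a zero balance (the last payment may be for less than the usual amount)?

Monthly rate r = 18.8%/12 = 1.56667% = 0.0156667.
Recurrence: B ← B·(1+r) − €125.00.
Month 1: interest €14.39; balance after payment €808.15.
Month 2: interest €12.66; balance after payment €695.81.
Closed form: n = −ln(1 − rB₀/P)/ln(1+r) = −ln(0.88485)/ln(1.01567) ≈ 7.870, so the balance reaches zero during payment 8.

8 payments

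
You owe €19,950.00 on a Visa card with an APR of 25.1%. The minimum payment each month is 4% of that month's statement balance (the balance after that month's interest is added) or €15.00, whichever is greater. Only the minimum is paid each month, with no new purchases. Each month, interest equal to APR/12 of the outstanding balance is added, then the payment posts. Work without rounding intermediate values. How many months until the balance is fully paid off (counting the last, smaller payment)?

234 months

Monthly rate r = 25.1%/12 = 2.09167% = 0.0209167.
While 4% of the post-interest balance exceeds €15.00, each month B ← (B·(1+r))·(1 − 0.04), i.e. B shrinks by the factor (1+r)·0.96 = 0.98008.
This holds for months 1–199. Entering month 200 the balance is €363.90; 4% of the post-interest balance is now below €15.00, so the flat €15.00 minimum applies from here.
From month 200 a fixed €15.00 at rate r clears €363.90 in 35 more payments. Total: 199 + 35 = 234 months.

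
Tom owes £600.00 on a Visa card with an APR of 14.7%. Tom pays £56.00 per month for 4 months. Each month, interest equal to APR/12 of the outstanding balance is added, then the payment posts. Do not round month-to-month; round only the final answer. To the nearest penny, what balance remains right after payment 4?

Monthly rate r = 14.7%/12 = 1.225% = 0.01225.
Each month: B ← B·(1+r) − £56.00.
Month 1: interest £7.35; balance after payment £551.35.
Month 2: interest £6.75; balance after payment £502.10.
Month 3: interest £6.15; balance after payment £452.25.
Month 4: interest £5.54; balance after payment £401.79.

£401.79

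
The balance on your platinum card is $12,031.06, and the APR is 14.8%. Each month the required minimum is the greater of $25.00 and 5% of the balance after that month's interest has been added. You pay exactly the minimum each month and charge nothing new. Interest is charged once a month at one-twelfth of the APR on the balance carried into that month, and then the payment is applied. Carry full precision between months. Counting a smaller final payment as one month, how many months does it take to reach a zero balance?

Monthly rate r = 14.8%/12 = 1.23333% = 0.0123333.
While 5% of the post-interest balance exceeds $25.00, each month B ← (B·(1+r))·(1 − 0.05), i.e. B shrinks by the factor (1+r)·0.95 = 0.96172.
This holds for months 1–82. Entering month 83 the balance is $489.97; 5% of the post-interest balance is now below $25.00, so the flat $25.00 minimum applies from here.
From month 83 a fixed $25.00 at rate r clears $489.97 in 23 more payments. Total: 82 + 23 = 105 months.

105 months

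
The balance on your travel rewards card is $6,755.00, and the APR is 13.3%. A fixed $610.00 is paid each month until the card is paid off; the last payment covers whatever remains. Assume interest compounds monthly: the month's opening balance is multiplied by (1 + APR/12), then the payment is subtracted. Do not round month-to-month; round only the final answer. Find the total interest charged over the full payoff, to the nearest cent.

$492.14

Monthly rate r = 13.3%/12 = 1.10833% = 0.0110833.
Payoff takes n = ⌈−ln(1 − rB₀/P)/ln(1+r)⌉ = ⌈11.880⌉ = 12 payments; the last is $537.14.
Total paid = 11·$610.00 + $537.14 = $7,247.14.
Total interest = total paid − principal = $7,247.14 − $6,755.00 = $492.14.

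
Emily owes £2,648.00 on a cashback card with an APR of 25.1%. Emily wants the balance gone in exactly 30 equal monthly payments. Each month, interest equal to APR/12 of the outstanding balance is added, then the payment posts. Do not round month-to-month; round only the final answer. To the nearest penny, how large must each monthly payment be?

Monthly rate r = 25.1%/12 = 2.09167% = 0.0209167.
Level-payment amortization: P = B₀·r / (1 − (1+r)^(−n)) = 2648.00·0.0209167 / (1 − 1.02092^(−30)).
Denominator 1 − (1+r)^(−30) = 0.462608014.
P = 55.3873 / 0.462608014 ≈ 119.73.

£119.73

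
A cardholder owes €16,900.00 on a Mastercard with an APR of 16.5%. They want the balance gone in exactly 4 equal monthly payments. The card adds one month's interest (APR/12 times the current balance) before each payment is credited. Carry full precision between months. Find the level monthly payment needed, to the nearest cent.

€4,371.23

Monthly rate r = 16.5%/12 = 1.375% = 0.01375.
Level-payment amortization: P = B₀·r / (1 − (1+r)^(−n)) = 16900.00·0.01375 / (1 − 1.01375^(−4)).
Denominator 1 − (1+r)^(−4) = 0.0531601431.
P = 232.375 / 0.0531601431 ≈ 4371.23.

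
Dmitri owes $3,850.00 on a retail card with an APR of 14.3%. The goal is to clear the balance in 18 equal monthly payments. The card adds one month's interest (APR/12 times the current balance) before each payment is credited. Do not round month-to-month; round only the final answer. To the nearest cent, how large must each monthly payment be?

Monthly rate r = 14.3%/12 = 1.19167% = 0.0119167.
Level-payment amortization: P = B₀·r / (1 − (1+r)^(−n)) = 3850.00·0.0119167 / (1 − 1.01192^(−18)).
Denominator 1 − (1+r)^(−18) = 0.192031334.
P = 45.8792 / 0.192031334 ≈ 238.92.

$238.92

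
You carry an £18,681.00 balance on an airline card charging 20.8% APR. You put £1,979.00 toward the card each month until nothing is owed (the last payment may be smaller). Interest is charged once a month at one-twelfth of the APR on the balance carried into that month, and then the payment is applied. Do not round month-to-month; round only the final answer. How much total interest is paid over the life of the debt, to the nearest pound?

Monthly rate r = 20.8%/12 = 1.73333% = 0.0173333.
Payoff takes n = ⌈−ln(1 − rB₀/P)/ln(1+r)⌉ = ⌈10.397⌉ = 11 payments; the last is £789.92.
Total paid = 10·£1,979.00 + £789.92 = £20,579.92.
Total interest = total paid − principal = £20,579.92 − £18,681.00 = £1,898.92.

£1,899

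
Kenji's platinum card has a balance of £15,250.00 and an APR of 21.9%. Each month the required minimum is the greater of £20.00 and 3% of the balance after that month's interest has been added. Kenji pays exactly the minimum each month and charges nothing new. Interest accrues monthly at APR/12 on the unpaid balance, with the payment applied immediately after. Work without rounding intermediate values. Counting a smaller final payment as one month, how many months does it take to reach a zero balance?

305 months

Monthly rate r = 21.9%/12 = 1.825% = 0.01825.
While 3% of the post-interest balance exceeds £20.00, each month B ← (B·(1+r))·(1 − 0.03), i.e. B shrinks by the factor (1+r)·0.97 = 0.9877.
This holds for months 1–255. Entering month 256 the balance is £650.04; 3% of the post-interest balance is now below £20.00, so the flat £20.00 minimum applies from here.
From month 256 a fixed £20.00 at rate r clears £650.04 in 50 more payments. Total: 255 + 50 = 305 months.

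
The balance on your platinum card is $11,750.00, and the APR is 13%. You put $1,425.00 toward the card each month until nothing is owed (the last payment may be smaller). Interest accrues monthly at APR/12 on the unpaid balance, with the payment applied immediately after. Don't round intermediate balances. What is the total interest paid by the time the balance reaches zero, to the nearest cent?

Monthly rate r = 13%/12 = 1.08333% = 0.0108333.
Payoff takes n = ⌈−ln(1 − rB₀/P)/ln(1+r)⌉ = ⌈8.684⌉ = 9 payments; the last is $976.52.
Total paid = 8·$1,425.00 + $976.52 = $12,376.52.
Total interest = total paid − principal = $12,376.52 − $11,750.00 = $626.52.

$626.52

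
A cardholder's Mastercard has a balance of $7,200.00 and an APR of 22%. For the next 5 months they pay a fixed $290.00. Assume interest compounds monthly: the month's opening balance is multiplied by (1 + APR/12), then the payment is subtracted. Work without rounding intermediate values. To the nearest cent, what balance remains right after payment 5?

$6,380.50

Monthly rate r = 22%/12 = 1.83333% = 0.0183333.
Each month: B ← B·(1+r) − $290.00.
Month 1: interest $132.00; balance after payment $7,042.00.
Month 2: interest $129.10; balance after payment $6,881.10.
Month 3: interest $126.15; balance after payment $6,717.26.
Month 4: interest $123.15; balance after payment $6,550.41.
Month 5: interest $120.09; balance after payment $6,380.50.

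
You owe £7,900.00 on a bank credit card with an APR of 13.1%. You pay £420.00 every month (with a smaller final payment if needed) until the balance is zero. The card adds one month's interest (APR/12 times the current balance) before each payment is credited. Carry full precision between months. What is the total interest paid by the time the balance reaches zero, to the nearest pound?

£991

Monthly rate r = 13.1%/12 = 1.09167% = 0.0109167.
Payoff takes n = ⌈−ln(1 − rB₀/P)/ln(1+r)⌉ = ⌈21.169⌉ = 22 payments; the last is £71.10.
Total paid = 21·£420.00 + £71.10 = £8,891.10.
Total interest = total paid − principal = £8,891.10 − £7,900.00 = £991.10.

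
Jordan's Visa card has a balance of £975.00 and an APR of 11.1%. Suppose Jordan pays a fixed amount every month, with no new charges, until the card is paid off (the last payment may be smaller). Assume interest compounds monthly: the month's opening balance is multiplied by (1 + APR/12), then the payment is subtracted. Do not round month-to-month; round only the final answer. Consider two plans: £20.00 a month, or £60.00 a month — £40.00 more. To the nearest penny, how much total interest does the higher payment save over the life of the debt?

Monthly rate r = 11.1%/12 = 0.925% = 0.00925.
At £20.00/mo: n = ⌈−ln(1 − rB₀/P)/ln(1+r)⌉ = 66 payments (last £2.30); total interest = total paid − £975.00 = £327.30.
At £60.00/mo: 18 payments (last £41.50); total interest £86.50.
Interest saved = £327.30 − £86.50 = £240.80.

£240.80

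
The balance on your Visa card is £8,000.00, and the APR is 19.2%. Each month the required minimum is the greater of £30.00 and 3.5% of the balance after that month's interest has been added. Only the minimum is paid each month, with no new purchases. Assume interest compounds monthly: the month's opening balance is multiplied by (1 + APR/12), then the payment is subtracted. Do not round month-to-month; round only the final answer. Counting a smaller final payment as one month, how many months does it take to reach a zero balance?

152 months

Monthly rate r = 19.2%/12 = 1.6% = 0.016.
While 3.5% of the post-interest balance exceeds £30.00, each month B ← (B·(1+r))·(1 − 0.035), i.e. B shrinks by the factor (1+r)·0.965 = 0.98044.
This holds for months 1–114. Entering month 115 the balance is £841.56; 3.5% of the post-interest balance is now below £30.00, so the flat £30.00 minimum applies from here.
From month 115 a fixed £30.00 at rate r clears £841.56 in 38 more payments. Total: 114 + 38 = 152 months.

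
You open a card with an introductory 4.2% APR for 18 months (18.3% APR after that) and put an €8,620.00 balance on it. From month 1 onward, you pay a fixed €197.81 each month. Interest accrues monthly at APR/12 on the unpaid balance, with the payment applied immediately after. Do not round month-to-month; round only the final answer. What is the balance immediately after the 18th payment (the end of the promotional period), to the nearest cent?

Promo months 1–18 at r₀ = 4.2%/12 = 0.0035; months 19+ at r₁ = 18.3%/12 = 0.01525.
After month 18: iterate B ← B·(1+r₀) − €197.81 for 18 months → €5,511.01.

€5,511.01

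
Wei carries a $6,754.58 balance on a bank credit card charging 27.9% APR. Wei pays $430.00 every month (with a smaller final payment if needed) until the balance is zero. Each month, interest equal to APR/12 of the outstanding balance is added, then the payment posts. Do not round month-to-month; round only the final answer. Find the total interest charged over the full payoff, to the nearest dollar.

Monthly rate r = 27.9%/12 = 2.325% = 0.02325.
Payoff takes n = ⌈−ln(1 − rB₀/P)/ln(1+r)⌉ = ⌈19.774⌉ = 20 payments; the last is $333.54.
Total paid = 19·$430.00 + $333.54 = $8,503.54.
Total interest = total paid − principal = $8,503.54 − $6,754.58 = $1,748.96.

$1,749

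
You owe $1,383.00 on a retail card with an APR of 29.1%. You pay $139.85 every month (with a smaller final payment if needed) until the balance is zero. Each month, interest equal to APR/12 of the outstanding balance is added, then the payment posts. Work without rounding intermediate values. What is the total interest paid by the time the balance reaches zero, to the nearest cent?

$217.77

Monthly rate r = 29.1%/12 = 2.425% = 0.02425.
Payoff takes n = ⌈−ln(1 − rB₀/P)/ln(1+r)⌉ = ⌈11.443⌉ = 12 payments; the last is $62.42.
Total paid = 11·$139.85 + $62.42 = $1,600.77.
Total interest = total paid − principal = $1,600.77 − $1,383.00 = $217.77.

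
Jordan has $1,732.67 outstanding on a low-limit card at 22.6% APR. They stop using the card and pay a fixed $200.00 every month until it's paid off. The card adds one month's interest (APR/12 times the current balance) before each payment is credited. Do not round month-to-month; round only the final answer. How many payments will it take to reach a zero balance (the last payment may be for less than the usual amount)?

10 months

Monthly rate r = 22.6%/12 = 1.88333% = 0.0188333.
Recurrence: B ← B·(1+r) − $200.00.
Month 1: interest $32.63; balance after payment $1,565.30.
Month 2: interest $29.48; balance after payment $1,394.78.
Closed form: n = −ln(1 − rB₀/P)/ln(1+r) = −ln(0.83684)/ln(1.01883) ≈ 9.547, so the balance reaches zero during payment 10.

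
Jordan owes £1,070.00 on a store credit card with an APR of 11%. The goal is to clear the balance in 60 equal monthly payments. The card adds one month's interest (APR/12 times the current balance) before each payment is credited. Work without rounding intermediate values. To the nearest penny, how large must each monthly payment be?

Monthly rate r = 11%/12 = 0.916667% = 0.00916667.
Level-payment amortization: P = B₀·r / (1 − (1+r)^(−n)) = 1070.00·0.00916667 / (1 − 1.00917^(−60)).
Denominator 1 − (1+r)^(−60) = 0.42160281.
P = 9.80833 / 0.42160281 ≈ 23.26.

£23.26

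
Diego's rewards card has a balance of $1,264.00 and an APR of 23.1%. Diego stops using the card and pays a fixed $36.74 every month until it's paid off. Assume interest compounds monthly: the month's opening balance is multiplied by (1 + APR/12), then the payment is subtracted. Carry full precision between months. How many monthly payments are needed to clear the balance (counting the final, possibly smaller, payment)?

57 months

Monthly rate r = 23.1%/12 = 1.925% = 0.01925.
Recurrence: B ← B·(1+r) − $36.74.
Month 1: interest $24.33; balance after payment $1,251.59.
Month 2: interest $24.09; balance after payment $1,238.95.
Closed form: n = −ln(1 − rB₀/P)/ln(1+r) = −ln(0.33772)/ln(1.01925) ≈ 56.932, so the balance reaches zero during payment 57.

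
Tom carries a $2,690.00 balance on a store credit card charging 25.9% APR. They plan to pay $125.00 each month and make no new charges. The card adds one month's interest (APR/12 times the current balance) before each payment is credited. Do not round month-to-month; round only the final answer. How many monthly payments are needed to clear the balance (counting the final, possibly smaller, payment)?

Monthly rate r = 25.9%/12 = 2.15833% = 0.0215833.
Recurrence: B ← B·(1+r) − $125.00.
Month 1: interest $58.06; balance after payment $2,623.06.
Month 2: interest $56.61; balance after payment $2,554.67.
Closed form: n = −ln(1 − rB₀/P)/ln(1+r) = −ln(0.53553)/ln(1.02158) ≈ 29.246, so the balance reaches zero during payment 30.

30 payments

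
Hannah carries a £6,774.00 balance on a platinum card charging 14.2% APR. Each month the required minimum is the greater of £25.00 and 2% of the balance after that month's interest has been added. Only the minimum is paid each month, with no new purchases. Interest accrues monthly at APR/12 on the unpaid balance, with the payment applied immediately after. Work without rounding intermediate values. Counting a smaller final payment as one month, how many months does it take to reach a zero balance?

Monthly rate r = 14.2%/12 = 1.18333% = 0.0118333.
While 2% of the post-interest balance exceeds £25.00, each month B ← (B·(1+r))·(1 − 0.02), i.e. B shrinks by the factor (1+r)·0.98 = 0.9916.
This holds for months 1–202. Entering month 203 the balance is £1,231.76; 2% of the post-interest balance is now below £25.00, so the flat £25.00 minimum applies from here.
From month 203 a fixed £25.00 at rate r clears £1,231.76 in 75 more payments. Total: 202 + 75 = 277 months.

277 months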